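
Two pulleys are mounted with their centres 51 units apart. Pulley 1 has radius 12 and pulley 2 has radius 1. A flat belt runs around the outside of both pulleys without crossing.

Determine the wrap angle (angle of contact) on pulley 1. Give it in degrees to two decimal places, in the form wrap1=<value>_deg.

open belt: β = asin((r2−r1)/C) = asin(-11/51) = -12.4558°
wrap1 = π − 2β = 204.9116°
wrap2 = π + 2β = 155.0884°

wrap1=204.91_deg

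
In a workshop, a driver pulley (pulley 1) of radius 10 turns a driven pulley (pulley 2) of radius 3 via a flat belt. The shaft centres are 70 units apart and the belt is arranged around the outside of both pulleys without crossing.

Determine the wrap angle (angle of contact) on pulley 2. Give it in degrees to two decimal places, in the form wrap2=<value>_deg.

open belt: β = asin((r2−r1)/C) = asin(-7/70) = -5.7392°
wrap1 = π − 2β = 191.4783°
wrap2 = π + 2β = 168.5217°

wrap2=168.52_deg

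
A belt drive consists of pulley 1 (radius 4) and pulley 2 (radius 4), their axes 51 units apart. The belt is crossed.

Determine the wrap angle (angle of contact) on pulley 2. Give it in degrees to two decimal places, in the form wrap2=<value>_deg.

wrap2=198.05_deg

crossed belt: β = asin((r1+r2)/C) = asin(8/51) = 9.0248°
wrap1 = wrap2 = π + 2β = 198.0497°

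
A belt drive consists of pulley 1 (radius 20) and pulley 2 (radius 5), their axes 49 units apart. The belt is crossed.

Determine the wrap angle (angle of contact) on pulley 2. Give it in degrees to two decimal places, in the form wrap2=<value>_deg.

wrap2=241.35_deg

crossed belt: β = asin((r1+r2)/C) = asin(25/49) = 30.6774°
wrap1 = wrap2 = π + 2β = 241.3548°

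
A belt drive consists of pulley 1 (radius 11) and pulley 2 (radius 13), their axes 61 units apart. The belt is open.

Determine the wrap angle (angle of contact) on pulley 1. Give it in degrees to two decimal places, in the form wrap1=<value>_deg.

wrap1=176.24_deg

open belt: β = asin((r2−r1)/C) = asin(2/61) = 1.8789°
wrap1 = π − 2β = 176.2422°
wrap2 = π + 2β = 183.7578°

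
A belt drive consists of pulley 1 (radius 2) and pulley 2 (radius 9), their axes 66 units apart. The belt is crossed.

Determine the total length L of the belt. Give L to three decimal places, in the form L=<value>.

crossed belt: β = asin((r1+r2)/C) = asin(11/66) = 9.5941°
wrap1 = wrap2 = π + 2β = 199.1881°
tangent length = C·cosβ = 65.0769
L = (r1+r2)·wrap + 2·C·cosβ = 11·3.4765 + 2·65.0769 = 168.3951

L=168.395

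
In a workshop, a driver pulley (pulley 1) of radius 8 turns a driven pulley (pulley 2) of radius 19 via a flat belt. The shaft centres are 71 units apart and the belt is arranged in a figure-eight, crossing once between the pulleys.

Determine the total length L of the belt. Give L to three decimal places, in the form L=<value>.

L=237.220

crossed belt: β = asin((r1+r2)/C) = asin(27/71) = 22.3511°
wrap1 = wrap2 = π + 2β = 224.7023°
tangent length = C·cosβ = 65.6658
L = (r1+r2)·wrap + 2·C·cosβ = 27·3.9218 + 2·65.6658 = 237.2201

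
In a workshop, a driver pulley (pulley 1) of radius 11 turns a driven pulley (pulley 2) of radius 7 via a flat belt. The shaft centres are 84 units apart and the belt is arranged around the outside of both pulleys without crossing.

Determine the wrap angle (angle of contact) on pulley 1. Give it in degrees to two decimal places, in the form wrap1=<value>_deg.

wrap1=185.46_deg

open belt: β = asin((r2−r1)/C) = asin(-4/84) = -2.7294°
wrap1 = π − 2β = 185.4588°
wrap2 = π + 2β = 174.5412°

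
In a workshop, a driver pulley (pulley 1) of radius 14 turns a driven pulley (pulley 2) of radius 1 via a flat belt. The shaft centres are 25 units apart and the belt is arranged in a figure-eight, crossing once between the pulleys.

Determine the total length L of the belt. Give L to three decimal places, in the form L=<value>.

L=106.429

crossed belt: β = asin((r1+r2)/C) = asin(15/25) = 36.8699°
wrap1 = wrap2 = π + 2β = 253.7398°
tangent length = C·cosβ = 20.0000
L = (r1+r2)·wrap + 2·C·cosβ = 15·4.4286 + 2·20.0000 = 106.4289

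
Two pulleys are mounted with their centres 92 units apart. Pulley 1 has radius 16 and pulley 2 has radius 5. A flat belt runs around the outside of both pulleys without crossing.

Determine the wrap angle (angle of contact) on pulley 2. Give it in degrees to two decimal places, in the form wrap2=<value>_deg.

wrap2=166.27_deg

open belt: β = asin((r2−r1)/C) = asin(-11/92) = -6.8670°
wrap1 = π − 2β = 193.7340°
wrap2 = π + 2β = 166.2660°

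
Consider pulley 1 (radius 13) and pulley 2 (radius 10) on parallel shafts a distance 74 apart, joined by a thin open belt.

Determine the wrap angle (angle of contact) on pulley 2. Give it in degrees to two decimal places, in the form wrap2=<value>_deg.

open belt: β = asin((r2−r1)/C) = asin(-3/74) = -2.3234°
wrap1 = π − 2β = 184.6469°
wrap2 = π + 2β = 175.3531°

wrap2=175.35_deg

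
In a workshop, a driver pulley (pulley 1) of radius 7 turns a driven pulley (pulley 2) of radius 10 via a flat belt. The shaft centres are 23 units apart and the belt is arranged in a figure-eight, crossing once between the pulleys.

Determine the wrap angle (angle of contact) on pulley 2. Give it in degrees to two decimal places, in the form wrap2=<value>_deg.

crossed belt: β = asin((r1+r2)/C) = asin(17/23) = 47.6574°
wrap1 = wrap2 = π + 2β = 275.3148°

wrap2=275.31_deg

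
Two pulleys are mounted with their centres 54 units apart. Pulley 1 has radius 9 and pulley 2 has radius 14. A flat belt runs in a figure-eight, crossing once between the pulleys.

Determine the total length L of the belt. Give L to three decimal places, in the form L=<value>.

L=190.210

crossed belt: β = asin((r1+r2)/C) = asin(23/54) = 25.2093°
wrap1 = wrap2 = π + 2β = 230.4186°
tangent length = C·cosβ = 48.8569
L = (r1+r2)·wrap + 2·C·cosβ = 23·4.0216 + 2·48.8569 = 190.2098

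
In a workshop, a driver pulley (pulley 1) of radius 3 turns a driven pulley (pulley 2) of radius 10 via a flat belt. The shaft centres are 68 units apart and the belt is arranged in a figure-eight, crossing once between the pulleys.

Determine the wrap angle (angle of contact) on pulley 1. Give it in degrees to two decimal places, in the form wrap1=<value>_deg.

wrap1=202.04_deg

crossed belt: β = asin((r1+r2)/C) = asin(13/68) = 11.0214°
wrap1 = wrap2 = π + 2β = 202.0429°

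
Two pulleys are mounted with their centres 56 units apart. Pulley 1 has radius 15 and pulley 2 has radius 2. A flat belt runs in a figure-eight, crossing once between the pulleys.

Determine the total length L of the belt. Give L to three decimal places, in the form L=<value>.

L=170.609

crossed belt: β = asin((r1+r2)/C) = asin(17/56) = 17.6722°
wrap1 = wrap2 = π + 2β = 215.3445°
tangent length = C·cosβ = 53.3573
L = (r1+r2)·wrap + 2·C·cosβ = 17·3.7585 + 2·53.3573 = 170.6086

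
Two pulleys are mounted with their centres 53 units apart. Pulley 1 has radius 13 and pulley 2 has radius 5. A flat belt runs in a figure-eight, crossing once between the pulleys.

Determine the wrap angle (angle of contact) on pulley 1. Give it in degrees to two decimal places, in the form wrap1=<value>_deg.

crossed belt: β = asin((r1+r2)/C) = asin(18/53) = 19.8539°
wrap1 = wrap2 = π + 2β = 219.7078°

wrap1=219.71_deg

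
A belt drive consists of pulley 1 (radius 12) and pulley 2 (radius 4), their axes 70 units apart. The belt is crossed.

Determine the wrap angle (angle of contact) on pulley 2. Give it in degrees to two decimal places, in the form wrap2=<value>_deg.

wrap2=206.43_deg

crossed belt: β = asin((r1+r2)/C) = asin(16/70) = 13.2130°
wrap1 = wrap2 = π + 2β = 206.4260°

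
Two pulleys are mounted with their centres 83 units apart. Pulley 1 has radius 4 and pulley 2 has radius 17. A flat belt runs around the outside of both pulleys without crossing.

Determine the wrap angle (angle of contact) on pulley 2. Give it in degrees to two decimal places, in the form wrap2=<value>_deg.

open belt: β = asin((r2−r1)/C) = asin(13/83) = 9.0111°
wrap1 = π − 2β = 161.9777°
wrap2 = π + 2β = 198.0223°

wrap2=198.02_deg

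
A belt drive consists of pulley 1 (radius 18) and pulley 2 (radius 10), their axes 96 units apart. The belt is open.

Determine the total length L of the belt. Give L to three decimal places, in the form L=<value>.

open belt: β = asin((r2−r1)/C) = asin(-8/96) = -4.7802°
wrap1 = π − 2β = 189.5604°
wrap2 = π + 2β = 170.4396°
tangent length = C·cosβ = 95.6661
L = r1·wrap1 + r2·wrap2 + 2·C·cosβ = 18·3.3085 + 10·2.9747 + 2·95.6661 = 280.6316

L=280.632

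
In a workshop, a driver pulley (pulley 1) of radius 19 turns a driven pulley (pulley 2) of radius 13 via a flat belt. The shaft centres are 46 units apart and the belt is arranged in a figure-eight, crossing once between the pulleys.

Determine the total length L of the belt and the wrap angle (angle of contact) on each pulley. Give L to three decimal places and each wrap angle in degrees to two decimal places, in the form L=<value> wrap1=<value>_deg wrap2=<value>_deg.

L=215.859 wrap1=268.16_deg wrap2=268.16_deg

crossed belt: β = asin((r1+r2)/C) = asin(32/46) = 44.0792°
wrap1 = wrap2 = π + 2β = 268.1584°
tangent length = C·cosβ = 33.0454
L = (r1+r2)·wrap + 2·C·cosβ = 32·4.6802 + 2·33.0454 = 215.8588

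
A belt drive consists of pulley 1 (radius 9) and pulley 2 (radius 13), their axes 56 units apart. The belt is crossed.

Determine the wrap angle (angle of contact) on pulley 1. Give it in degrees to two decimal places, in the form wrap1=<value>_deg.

crossed belt: β = asin((r1+r2)/C) = asin(22/56) = 23.1324°
wrap1 = wrap2 = π + 2β = 226.2648°

wrap1=226.26_deg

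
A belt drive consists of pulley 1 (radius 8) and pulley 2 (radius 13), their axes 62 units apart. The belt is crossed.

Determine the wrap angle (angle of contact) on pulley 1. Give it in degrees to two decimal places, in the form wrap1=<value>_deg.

crossed belt: β = asin((r1+r2)/C) = asin(21/62) = 19.7983°
wrap1 = wrap2 = π + 2β = 219.5966°

wrap1=219.60_deg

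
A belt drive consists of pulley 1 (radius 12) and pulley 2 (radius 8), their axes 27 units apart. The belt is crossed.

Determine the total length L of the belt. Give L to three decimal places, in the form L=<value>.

L=132.475

crossed belt: β = asin((r1+r2)/C) = asin(20/27) = 47.7946°
wrap1 = wrap2 = π + 2β = 275.5891°
tangent length = C·cosβ = 18.1384
L = (r1+r2)·wrap + 2·C·cosβ = 20·4.8099 + 2·18.1384 = 132.4755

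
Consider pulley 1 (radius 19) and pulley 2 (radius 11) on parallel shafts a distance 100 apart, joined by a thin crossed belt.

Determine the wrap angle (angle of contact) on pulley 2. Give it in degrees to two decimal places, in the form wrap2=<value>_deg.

crossed belt: β = asin((r1+r2)/C) = asin(30/100) = 17.4576°
wrap1 = wrap2 = π + 2β = 214.9152°

wrap2=214.92_deg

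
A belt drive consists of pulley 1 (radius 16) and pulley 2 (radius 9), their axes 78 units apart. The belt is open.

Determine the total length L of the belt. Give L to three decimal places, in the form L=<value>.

L=235.168

open belt: β = asin((r2−r1)/C) = asin(-7/78) = -5.1489°
wrap1 = π − 2β = 190.2977°
wrap2 = π + 2β = 169.7023°
tangent length = C·cosβ = 77.6853
L = r1·wrap1 + r2·wrap2 + 2·C·cosβ = 16·3.3213 + 9·2.9619 + 2·77.6853 = 235.1684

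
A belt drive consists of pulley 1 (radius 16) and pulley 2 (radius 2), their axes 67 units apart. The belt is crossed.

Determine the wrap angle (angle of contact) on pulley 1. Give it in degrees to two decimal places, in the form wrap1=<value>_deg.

wrap1=211.17_deg

crossed belt: β = asin((r1+r2)/C) = asin(18/67) = 15.5843°
wrap1 = wrap2 = π + 2β = 211.1687°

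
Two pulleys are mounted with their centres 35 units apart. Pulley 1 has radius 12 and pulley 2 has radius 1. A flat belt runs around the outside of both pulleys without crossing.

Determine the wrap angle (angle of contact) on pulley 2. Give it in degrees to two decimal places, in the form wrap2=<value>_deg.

open belt: β = asin((r2−r1)/C) = asin(-11/35) = -18.3177°
wrap1 = π − 2β = 216.6354°
wrap2 = π + 2β = 143.3646°

wrap2=143.36_deg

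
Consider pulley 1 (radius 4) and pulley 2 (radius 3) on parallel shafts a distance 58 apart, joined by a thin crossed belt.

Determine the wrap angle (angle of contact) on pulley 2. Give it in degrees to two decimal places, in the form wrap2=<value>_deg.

crossed belt: β = asin((r1+r2)/C) = asin(7/58) = 6.9319°
wrap1 = wrap2 = π + 2β = 193.8638°

wrap2=193.86_deg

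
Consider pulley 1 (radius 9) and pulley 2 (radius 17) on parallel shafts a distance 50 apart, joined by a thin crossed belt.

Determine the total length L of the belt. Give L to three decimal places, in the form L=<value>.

L=195.534

crossed belt: β = asin((r1+r2)/C) = asin(26/50) = 31.3323°
wrap1 = wrap2 = π + 2β = 242.6645°
tangent length = C·cosβ = 42.7083
L = (r1+r2)·wrap + 2·C·cosβ = 26·4.2353 + 2·42.7083 = 195.5343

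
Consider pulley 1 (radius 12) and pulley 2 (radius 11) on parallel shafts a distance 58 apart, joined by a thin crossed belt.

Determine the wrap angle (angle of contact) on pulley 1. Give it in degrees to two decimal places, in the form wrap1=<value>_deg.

wrap1=226.73_deg

crossed belt: β = asin((r1+r2)/C) = asin(23/58) = 23.3628°
wrap1 = wrap2 = π + 2β = 226.7256°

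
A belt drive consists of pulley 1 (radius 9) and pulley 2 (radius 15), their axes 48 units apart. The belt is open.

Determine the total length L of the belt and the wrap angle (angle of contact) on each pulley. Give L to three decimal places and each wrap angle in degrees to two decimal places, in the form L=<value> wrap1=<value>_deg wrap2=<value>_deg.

open belt: β = asin((r2−r1)/C) = asin(6/48) = 7.1808°
wrap1 = π − 2β = 165.6385°
wrap2 = π + 2β = 194.3615°
tangent length = C·cosβ = 47.6235
L = r1·wrap1 + r2·wrap2 + 2·C·cosβ = 9·2.8909 + 15·3.3922 + 2·47.6235 = 172.1492

L=172.149 wrap1=165.64_deg wrap2=194.36_deg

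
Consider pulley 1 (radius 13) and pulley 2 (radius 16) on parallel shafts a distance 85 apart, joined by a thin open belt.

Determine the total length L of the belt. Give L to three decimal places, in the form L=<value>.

open belt: β = asin((r2−r1)/C) = asin(3/85) = 2.0226°
wrap1 = π − 2β = 175.9548°
wrap2 = π + 2β = 184.0452°
tangent length = C·cosβ = 84.9470
L = r1·wrap1 + r2·wrap2 + 2·C·cosβ = 13·3.0710 + 16·3.2122 + 2·84.9470 = 261.2121

L=261.212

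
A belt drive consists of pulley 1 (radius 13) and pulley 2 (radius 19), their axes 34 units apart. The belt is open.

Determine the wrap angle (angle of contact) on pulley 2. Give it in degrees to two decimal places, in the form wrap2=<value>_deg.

wrap2=200.33_deg

open belt: β = asin((r2−r1)/C) = asin(6/34) = 10.1642°
wrap1 = π − 2β = 159.6715°
wrap2 = π + 2β = 200.3285°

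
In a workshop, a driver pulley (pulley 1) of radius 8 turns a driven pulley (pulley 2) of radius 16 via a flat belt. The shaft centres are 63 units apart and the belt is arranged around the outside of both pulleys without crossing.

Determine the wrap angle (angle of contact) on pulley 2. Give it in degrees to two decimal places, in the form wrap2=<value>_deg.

wrap2=194.59_deg

open belt: β = asin((r2−r1)/C) = asin(8/63) = 7.2954°
wrap1 = π − 2β = 165.4093°
wrap2 = π + 2β = 194.5907°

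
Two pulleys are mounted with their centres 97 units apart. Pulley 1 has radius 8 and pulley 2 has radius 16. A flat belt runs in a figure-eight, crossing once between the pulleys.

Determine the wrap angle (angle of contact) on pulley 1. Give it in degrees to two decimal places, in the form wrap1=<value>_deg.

wrap1=208.65_deg

crossed belt: β = asin((r1+r2)/C) = asin(24/97) = 14.3251°
wrap1 = wrap2 = π + 2β = 208.6501°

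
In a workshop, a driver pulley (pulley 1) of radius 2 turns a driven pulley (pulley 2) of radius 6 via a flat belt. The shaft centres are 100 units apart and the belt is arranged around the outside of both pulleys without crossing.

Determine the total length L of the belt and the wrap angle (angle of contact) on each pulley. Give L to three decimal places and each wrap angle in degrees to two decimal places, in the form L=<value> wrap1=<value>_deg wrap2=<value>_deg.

open belt: β = asin((r2−r1)/C) = asin(4/100) = 2.2924°
wrap1 = π − 2β = 175.4151°
wrap2 = π + 2β = 184.5849°
tangent length = C·cosβ = 99.9200
L = r1·wrap1 + r2·wrap2 + 2·C·cosβ = 2·3.0616 + 6·3.2216 + 2·99.9200 = 225.2928

L=225.293 wrap1=175.42_deg wrap2=184.58_deg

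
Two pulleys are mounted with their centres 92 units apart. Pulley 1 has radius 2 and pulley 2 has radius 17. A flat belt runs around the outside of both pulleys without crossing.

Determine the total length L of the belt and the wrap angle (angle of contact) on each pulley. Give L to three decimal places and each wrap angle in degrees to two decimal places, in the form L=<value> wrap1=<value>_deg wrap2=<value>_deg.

L=246.141 wrap1=161.23_deg wrap2=198.77_deg

open belt: β = asin((r2−r1)/C) = asin(15/92) = 9.3836°
wrap1 = π − 2β = 161.2328°
wrap2 = π + 2β = 198.7672°
tangent length = C·cosβ = 90.7689
L = r1·wrap1 + r2·wrap2 + 2·C·cosβ = 2·2.8140 + 17·3.4691 + 2·90.7689 = 246.1414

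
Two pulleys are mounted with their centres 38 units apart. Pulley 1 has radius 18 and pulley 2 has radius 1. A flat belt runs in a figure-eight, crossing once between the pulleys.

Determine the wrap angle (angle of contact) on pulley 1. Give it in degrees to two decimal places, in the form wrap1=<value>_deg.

crossed belt: β = asin((r1+r2)/C) = asin(19/38) = 30.0000°
wrap1 = wrap2 = π + 2β = 240.0000°

wrap1=240.00_deg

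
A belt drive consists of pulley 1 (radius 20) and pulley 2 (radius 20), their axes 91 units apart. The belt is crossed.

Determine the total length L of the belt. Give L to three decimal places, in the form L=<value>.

L=325.547

crossed belt: β = asin((r1+r2)/C) = asin(40/91) = 26.0758°
wrap1 = wrap2 = π + 2β = 232.1517°
tangent length = C·cosβ = 81.7374
L = (r1+r2)·wrap + 2·C·cosβ = 40·4.0518 + 2·81.7374 = 325.5472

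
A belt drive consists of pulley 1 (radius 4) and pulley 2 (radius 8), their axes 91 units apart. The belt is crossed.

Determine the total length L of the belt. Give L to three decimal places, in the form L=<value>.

crossed belt: β = asin((r1+r2)/C) = asin(12/91) = 7.5776°
wrap1 = wrap2 = π + 2β = 195.1551°
tangent length = C·cosβ = 90.2053
L = (r1+r2)·wrap + 2·C·cosβ = 12·3.4061 + 2·90.2053 = 221.2838

L=221.284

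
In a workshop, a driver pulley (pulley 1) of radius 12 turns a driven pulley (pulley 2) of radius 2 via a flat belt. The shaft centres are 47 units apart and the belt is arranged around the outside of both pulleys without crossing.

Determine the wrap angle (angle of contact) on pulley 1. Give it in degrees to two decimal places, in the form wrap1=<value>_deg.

wrap1=204.57_deg

open belt: β = asin((r2−r1)/C) = asin(-10/47) = -12.2845°
wrap1 = π − 2β = 204.5690°
wrap2 = π + 2β = 155.4310°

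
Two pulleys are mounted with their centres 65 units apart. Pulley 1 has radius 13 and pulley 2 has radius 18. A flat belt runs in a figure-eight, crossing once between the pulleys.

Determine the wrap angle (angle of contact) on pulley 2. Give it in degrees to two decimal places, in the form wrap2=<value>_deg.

wrap2=236.97_deg

crossed belt: β = asin((r1+r2)/C) = asin(31/65) = 28.4846°
wrap1 = wrap2 = π + 2β = 236.9693°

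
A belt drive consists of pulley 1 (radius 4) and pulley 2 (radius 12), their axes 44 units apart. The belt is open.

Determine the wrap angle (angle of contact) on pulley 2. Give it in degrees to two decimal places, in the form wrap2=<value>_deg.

open belt: β = asin((r2−r1)/C) = asin(8/44) = 10.4757°
wrap1 = π − 2β = 159.0486°
wrap2 = π + 2β = 200.9514°

wrap2=200.95_deg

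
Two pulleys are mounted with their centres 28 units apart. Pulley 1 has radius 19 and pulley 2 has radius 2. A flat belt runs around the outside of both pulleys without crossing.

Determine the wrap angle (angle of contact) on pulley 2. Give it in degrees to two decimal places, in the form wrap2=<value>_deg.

open belt: β = asin((r2−r1)/C) = asin(-17/28) = -37.3832°
wrap1 = π − 2β = 254.7664°
wrap2 = π + 2β = 105.2336°

wrap2=105.23_deg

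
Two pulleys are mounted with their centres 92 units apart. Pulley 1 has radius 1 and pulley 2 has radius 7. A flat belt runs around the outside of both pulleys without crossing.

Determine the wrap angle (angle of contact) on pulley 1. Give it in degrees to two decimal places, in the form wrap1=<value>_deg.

open belt: β = asin((r2−r1)/C) = asin(6/92) = 3.7393°
wrap1 = π − 2β = 172.5213°
wrap2 = π + 2β = 187.4787°

wrap1=172.52_deg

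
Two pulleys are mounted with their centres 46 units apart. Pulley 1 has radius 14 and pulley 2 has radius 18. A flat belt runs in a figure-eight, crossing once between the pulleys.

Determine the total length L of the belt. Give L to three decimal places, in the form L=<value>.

L=215.859

crossed belt: β = asin((r1+r2)/C) = asin(32/46) = 44.0792°
wrap1 = wrap2 = π + 2β = 268.1584°
tangent length = C·cosβ = 33.0454
L = (r1+r2)·wrap + 2·C·cosβ = 32·4.6802 + 2·33.0454 = 215.8588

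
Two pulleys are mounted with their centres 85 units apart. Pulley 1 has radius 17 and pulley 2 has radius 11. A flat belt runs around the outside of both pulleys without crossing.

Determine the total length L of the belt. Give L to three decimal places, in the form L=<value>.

L=258.388

open belt: β = asin((r2−r1)/C) = asin(-6/85) = -4.0478°
wrap1 = π − 2β = 188.0955°
wrap2 = π + 2β = 171.9045°
tangent length = C·cosβ = 84.7880
L = r1·wrap1 + r2·wrap2 + 2·C·cosβ = 17·3.2829 + 11·3.0003 + 2·84.7880 = 258.3883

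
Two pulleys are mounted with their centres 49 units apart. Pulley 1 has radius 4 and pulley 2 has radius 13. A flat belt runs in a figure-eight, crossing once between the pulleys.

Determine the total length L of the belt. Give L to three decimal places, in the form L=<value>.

crossed belt: β = asin((r1+r2)/C) = asin(17/49) = 20.3002°
wrap1 = wrap2 = π + 2β = 220.6004°
tangent length = C·cosβ = 45.9565
L = (r1+r2)·wrap + 2·C·cosβ = 17·3.8502 + 2·45.9565 = 157.3665

L=157.366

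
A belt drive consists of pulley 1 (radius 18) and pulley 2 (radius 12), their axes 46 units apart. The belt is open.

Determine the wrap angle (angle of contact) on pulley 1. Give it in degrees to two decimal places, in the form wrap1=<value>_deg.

wrap1=194.99_deg

open belt: β = asin((r2−r1)/C) = asin(-6/46) = -7.4947°
wrap1 = π − 2β = 194.9894°
wrap2 = π + 2β = 165.0106°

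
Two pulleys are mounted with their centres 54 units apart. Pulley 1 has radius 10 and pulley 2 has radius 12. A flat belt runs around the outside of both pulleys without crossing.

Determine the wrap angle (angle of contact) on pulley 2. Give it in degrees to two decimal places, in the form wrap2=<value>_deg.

open belt: β = asin((r2−r1)/C) = asin(2/54) = 2.1226°
wrap1 = π − 2β = 175.7549°
wrap2 = π + 2β = 184.2451°

wrap2=184.25_deg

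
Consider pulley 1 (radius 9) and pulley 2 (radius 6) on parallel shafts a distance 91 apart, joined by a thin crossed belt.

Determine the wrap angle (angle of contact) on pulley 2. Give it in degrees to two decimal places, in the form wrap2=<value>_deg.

crossed belt: β = asin((r1+r2)/C) = asin(15/91) = 9.4877°
wrap1 = wrap2 = π + 2β = 198.9753°

wrap2=198.98_deg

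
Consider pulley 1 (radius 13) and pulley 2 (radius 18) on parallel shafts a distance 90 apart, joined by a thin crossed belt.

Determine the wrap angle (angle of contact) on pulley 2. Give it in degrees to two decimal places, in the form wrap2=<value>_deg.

crossed belt: β = asin((r1+r2)/C) = asin(31/90) = 20.1479°
wrap1 = wrap2 = π + 2β = 220.2958°

wrap2=220.30_deg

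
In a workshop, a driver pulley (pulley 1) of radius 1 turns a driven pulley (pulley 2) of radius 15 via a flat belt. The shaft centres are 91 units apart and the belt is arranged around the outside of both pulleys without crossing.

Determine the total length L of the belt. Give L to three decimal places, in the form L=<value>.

L=234.424

open belt: β = asin((r2−r1)/C) = asin(14/91) = 8.8499°
wrap1 = π − 2β = 162.3002°
wrap2 = π + 2β = 197.6998°
tangent length = C·cosβ = 89.9166
L = r1·wrap1 + r2·wrap2 + 2·C·cosβ = 1·2.8327 + 15·3.4505 + 2·89.9166 = 234.4236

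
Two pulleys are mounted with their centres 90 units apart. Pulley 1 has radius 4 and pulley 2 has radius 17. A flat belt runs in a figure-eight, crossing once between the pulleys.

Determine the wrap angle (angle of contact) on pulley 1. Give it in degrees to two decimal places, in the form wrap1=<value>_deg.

wrap1=206.99_deg

crossed belt: β = asin((r1+r2)/C) = asin(21/90) = 13.4934°
wrap1 = wrap2 = π + 2β = 206.9868°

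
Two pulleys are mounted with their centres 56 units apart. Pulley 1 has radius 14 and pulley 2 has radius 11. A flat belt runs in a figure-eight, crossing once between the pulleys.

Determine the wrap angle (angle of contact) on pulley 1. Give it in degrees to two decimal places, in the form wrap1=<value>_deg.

wrap1=233.03_deg

crossed belt: β = asin((r1+r2)/C) = asin(25/56) = 26.5148°
wrap1 = wrap2 = π + 2β = 233.0295°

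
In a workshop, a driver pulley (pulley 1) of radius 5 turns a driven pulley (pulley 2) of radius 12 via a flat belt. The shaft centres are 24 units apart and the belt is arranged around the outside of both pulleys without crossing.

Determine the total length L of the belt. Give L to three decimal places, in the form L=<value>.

L=103.464

open belt: β = asin((r2−r1)/C) = asin(7/24) = 16.9578°
wrap1 = π − 2β = 146.0845°
wrap2 = π + 2β = 213.9155°
tangent length = C·cosβ = 22.9565
L = r1·wrap1 + r2·wrap2 + 2·C·cosβ = 5·2.5497 + 12·3.7335 + 2·22.9565 = 103.4636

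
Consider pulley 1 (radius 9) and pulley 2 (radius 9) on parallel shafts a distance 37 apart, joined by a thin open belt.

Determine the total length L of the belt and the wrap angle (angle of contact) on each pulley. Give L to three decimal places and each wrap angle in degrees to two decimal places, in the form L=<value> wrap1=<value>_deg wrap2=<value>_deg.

open belt: β = asin((r2−r1)/C) = asin(0/37) = 0.0000°
wrap1 = π − 2β = 180.0000°
wrap2 = π + 2β = 180.0000°
tangent length = C·cosβ = 37.0000
L = r1·wrap1 + r2·wrap2 + 2·C·cosβ = 9·3.1416 + 9·3.1416 + 2·37.0000 = 130.5487

L=130.549 wrap1=180.00_deg wrap2=180.00_deg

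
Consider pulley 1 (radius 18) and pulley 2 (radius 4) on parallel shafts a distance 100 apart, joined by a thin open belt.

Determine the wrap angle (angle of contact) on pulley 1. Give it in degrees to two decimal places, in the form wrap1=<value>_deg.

open belt: β = asin((r2−r1)/C) = asin(-14/100) = -8.0478°
wrap1 = π − 2β = 196.0957°
wrap2 = π + 2β = 163.9043°

wrap1=196.10_deg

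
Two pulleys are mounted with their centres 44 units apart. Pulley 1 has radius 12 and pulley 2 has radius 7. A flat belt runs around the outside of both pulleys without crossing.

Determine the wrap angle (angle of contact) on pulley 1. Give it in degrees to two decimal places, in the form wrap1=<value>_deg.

open belt: β = asin((r2−r1)/C) = asin(-5/44) = -6.5250°
wrap1 = π − 2β = 193.0500°
wrap2 = π + 2β = 166.9500°

wrap1=193.05_deg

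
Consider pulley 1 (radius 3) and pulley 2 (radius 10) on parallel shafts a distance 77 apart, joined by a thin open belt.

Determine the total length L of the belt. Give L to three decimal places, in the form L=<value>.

L=195.478

open belt: β = asin((r2−r1)/C) = asin(7/77) = 5.2159°
wrap1 = π − 2β = 169.5682°
wrap2 = π + 2β = 190.4318°
tangent length = C·cosβ = 76.6812
L = r1·wrap1 + r2·wrap2 + 2·C·cosβ = 3·2.9595 + 10·3.3237 + 2·76.6812 = 195.4775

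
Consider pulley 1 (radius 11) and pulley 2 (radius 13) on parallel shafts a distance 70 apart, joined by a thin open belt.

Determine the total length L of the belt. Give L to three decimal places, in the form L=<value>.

open belt: β = asin((r2−r1)/C) = asin(2/70) = 1.6372°
wrap1 = π − 2β = 176.7255°
wrap2 = π + 2β = 183.2745°
tangent length = C·cosβ = 69.9714
L = r1·wrap1 + r2·wrap2 + 2·C·cosβ = 11·3.0844 + 13·3.1987 + 2·69.9714 = 215.4554

L=215.455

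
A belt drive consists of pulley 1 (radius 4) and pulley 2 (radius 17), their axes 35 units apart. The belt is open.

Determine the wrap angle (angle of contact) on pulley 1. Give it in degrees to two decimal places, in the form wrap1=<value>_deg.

open belt: β = asin((r2−r1)/C) = asin(13/35) = 21.8037°
wrap1 = π − 2β = 136.3925°
wrap2 = π + 2β = 223.6075°

wrap1=136.39_deg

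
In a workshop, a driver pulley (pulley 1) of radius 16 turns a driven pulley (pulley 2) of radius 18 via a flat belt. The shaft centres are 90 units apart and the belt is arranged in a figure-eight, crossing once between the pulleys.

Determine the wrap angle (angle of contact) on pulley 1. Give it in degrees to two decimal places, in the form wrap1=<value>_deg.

wrap1=224.39_deg

crossed belt: β = asin((r1+r2)/C) = asin(34/90) = 22.1961°
wrap1 = wrap2 = π + 2β = 224.3922°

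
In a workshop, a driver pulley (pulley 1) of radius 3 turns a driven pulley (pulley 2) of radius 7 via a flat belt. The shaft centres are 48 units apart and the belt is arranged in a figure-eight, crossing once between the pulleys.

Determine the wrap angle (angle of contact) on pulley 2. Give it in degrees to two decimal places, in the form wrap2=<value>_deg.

crossed belt: β = asin((r1+r2)/C) = asin(10/48) = 12.0247°
wrap1 = wrap2 = π + 2β = 204.0494°

wrap2=204.05_deg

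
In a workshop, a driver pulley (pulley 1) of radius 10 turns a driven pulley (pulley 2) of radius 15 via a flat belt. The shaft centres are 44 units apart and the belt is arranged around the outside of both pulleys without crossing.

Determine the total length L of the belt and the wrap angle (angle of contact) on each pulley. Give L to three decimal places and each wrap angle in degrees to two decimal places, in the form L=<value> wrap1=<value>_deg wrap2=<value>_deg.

L=167.109 wrap1=166.95_deg wrap2=193.05_deg

open belt: β = asin((r2−r1)/C) = asin(5/44) = 6.5250°
wrap1 = π − 2β = 166.9500°
wrap2 = π + 2β = 193.0500°
tangent length = C·cosβ = 43.7150
L = r1·wrap1 + r2·wrap2 + 2·C·cosβ = 10·2.9138 + 15·3.3694 + 2·43.7150 = 167.1086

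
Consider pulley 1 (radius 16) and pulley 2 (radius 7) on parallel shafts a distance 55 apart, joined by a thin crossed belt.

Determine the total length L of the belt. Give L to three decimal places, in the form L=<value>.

L=192.023

crossed belt: β = asin((r1+r2)/C) = asin(23/55) = 24.7199°
wrap1 = wrap2 = π + 2β = 229.4397°
tangent length = C·cosβ = 49.9600
L = (r1+r2)·wrap + 2·C·cosβ = 23·4.0045 + 2·49.9600 = 192.0230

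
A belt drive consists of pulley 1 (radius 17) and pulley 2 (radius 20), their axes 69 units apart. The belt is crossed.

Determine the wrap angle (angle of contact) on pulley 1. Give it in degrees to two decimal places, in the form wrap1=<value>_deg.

crossed belt: β = asin((r1+r2)/C) = asin(37/69) = 32.4275°
wrap1 = wrap2 = π + 2β = 244.8550°

wrap1=244.85_deg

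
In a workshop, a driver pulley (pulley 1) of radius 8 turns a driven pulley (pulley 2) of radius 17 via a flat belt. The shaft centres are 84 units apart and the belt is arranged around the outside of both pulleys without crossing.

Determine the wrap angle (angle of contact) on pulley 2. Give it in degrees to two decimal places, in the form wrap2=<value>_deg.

wrap2=192.30_deg

open belt: β = asin((r2−r1)/C) = asin(9/84) = 6.1506°
wrap1 = π − 2β = 167.6987°
wrap2 = π + 2β = 192.3013°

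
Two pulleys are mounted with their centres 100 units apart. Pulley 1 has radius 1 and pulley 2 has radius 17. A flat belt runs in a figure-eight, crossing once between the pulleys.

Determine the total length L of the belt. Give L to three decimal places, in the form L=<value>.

crossed belt: β = asin((r1+r2)/C) = asin(18/100) = 10.3698°
wrap1 = wrap2 = π + 2β = 200.7395°
tangent length = C·cosβ = 98.3667
L = (r1+r2)·wrap + 2·C·cosβ = 18·3.5036 + 2·98.3667 = 259.7975

L=259.798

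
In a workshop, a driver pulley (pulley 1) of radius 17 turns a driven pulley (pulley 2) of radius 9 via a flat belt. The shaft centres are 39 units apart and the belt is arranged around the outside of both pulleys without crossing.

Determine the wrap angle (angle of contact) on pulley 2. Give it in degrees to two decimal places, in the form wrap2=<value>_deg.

open belt: β = asin((r2−r1)/C) = asin(-8/39) = -11.8370°
wrap1 = π − 2β = 203.6740°
wrap2 = π + 2β = 156.3260°

wrap2=156.33_deg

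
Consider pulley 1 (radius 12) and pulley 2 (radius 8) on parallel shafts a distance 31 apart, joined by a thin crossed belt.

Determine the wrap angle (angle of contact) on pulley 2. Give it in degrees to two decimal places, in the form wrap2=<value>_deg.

crossed belt: β = asin((r1+r2)/C) = asin(20/31) = 40.1778°
wrap1 = wrap2 = π + 2β = 260.3555°

wrap2=260.36_deg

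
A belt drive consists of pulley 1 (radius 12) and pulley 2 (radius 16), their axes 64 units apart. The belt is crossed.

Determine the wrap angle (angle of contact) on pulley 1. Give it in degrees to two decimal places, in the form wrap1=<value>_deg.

wrap1=231.89_deg

crossed belt: β = asin((r1+r2)/C) = asin(28/64) = 25.9445°
wrap1 = wrap2 = π + 2β = 231.8890°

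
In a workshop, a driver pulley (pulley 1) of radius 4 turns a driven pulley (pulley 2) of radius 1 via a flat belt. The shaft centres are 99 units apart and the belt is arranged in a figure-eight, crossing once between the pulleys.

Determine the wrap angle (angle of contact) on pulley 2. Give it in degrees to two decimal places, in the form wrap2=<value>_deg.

crossed belt: β = asin((r1+r2)/C) = asin(5/99) = 2.8950°
wrap1 = wrap2 = π + 2β = 185.7899°

wrap2=185.79_deg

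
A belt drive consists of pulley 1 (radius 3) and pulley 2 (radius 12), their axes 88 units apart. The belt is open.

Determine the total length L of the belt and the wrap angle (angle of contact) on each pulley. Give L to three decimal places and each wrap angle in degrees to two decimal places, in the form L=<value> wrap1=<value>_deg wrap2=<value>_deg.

L=224.045 wrap1=168.26_deg wrap2=191.74_deg

open belt: β = asin((r2−r1)/C) = asin(9/88) = 5.8701°
wrap1 = π − 2β = 168.2599°
wrap2 = π + 2β = 191.7401°
tangent length = C·cosβ = 87.5386
L = r1·wrap1 + r2·wrap2 + 2·C·cosβ = 3·2.9367 + 12·3.3465 + 2·87.5386 = 224.0451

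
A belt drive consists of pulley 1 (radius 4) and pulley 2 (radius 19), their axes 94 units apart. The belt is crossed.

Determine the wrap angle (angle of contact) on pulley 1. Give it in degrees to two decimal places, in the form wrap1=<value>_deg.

wrap1=208.33_deg

crossed belt: β = asin((r1+r2)/C) = asin(23/94) = 14.1630°
wrap1 = wrap2 = π + 2β = 208.3259°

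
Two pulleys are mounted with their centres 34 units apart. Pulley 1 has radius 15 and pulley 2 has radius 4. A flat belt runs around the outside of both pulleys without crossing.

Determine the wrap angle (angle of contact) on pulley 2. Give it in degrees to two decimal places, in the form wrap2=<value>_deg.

wrap2=142.25_deg

open belt: β = asin((r2−r1)/C) = asin(-11/34) = -18.8765°
wrap1 = π − 2β = 217.7530°
wrap2 = π + 2β = 142.2470°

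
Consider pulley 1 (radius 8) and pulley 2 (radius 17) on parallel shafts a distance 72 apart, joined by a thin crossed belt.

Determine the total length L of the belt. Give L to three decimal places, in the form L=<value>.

L=231.311

crossed belt: β = asin((r1+r2)/C) = asin(25/72) = 20.3175°
wrap1 = wrap2 = π + 2β = 220.6350°
tangent length = C·cosβ = 67.5204
L = (r1+r2)·wrap + 2·C·cosβ = 25·3.8508 + 2·67.5204 = 231.3109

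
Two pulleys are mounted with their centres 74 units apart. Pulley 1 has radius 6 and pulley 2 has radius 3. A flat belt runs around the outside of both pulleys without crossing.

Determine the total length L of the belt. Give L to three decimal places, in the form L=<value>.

L=176.396

open belt: β = asin((r2−r1)/C) = asin(-3/74) = -2.3234°
wrap1 = π − 2β = 184.6469°
wrap2 = π + 2β = 175.3531°
tangent length = C·cosβ = 73.9392
L = r1·wrap1 + r2·wrap2 + 2·C·cosβ = 6·3.2227 + 3·3.0605 + 2·73.9392 = 176.3960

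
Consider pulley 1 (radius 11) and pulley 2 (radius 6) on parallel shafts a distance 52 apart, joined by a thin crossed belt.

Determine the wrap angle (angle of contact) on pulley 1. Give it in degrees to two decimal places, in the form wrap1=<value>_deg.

wrap1=218.16_deg

crossed belt: β = asin((r1+r2)/C) = asin(17/52) = 19.0821°
wrap1 = wrap2 = π + 2β = 218.1642°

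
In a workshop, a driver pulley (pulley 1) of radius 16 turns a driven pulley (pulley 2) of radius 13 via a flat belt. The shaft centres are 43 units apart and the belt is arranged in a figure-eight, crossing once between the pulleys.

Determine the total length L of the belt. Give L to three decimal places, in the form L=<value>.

crossed belt: β = asin((r1+r2)/C) = asin(29/43) = 42.4090°
wrap1 = wrap2 = π + 2β = 264.8180°
tangent length = C·cosβ = 31.7490
L = (r1+r2)·wrap + 2·C·cosβ = 29·4.6219 + 2·31.7490 = 197.5345

L=197.534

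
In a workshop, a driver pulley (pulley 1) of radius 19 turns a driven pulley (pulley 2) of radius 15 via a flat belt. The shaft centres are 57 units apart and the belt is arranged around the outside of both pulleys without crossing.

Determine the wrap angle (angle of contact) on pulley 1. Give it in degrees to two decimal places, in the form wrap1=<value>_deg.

open belt: β = asin((r2−r1)/C) = asin(-4/57) = -4.0241°
wrap1 = π − 2β = 188.0481°
wrap2 = π + 2β = 171.9519°

wrap1=188.05_deg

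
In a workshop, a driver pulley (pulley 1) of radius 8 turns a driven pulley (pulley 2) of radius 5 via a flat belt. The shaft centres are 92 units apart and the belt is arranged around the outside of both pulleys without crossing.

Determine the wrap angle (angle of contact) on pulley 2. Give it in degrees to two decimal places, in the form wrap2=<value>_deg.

wrap2=176.26_deg

open belt: β = asin((r2−r1)/C) = asin(-3/92) = -1.8687°
wrap1 = π − 2β = 183.7373°
wrap2 = π + 2β = 176.2627°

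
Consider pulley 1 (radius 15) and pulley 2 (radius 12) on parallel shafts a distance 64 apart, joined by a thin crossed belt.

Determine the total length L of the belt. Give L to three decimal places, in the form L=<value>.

crossed belt: β = asin((r1+r2)/C) = asin(27/64) = 24.9530°
wrap1 = wrap2 = π + 2β = 229.9060°
tangent length = C·cosβ = 58.0259
L = (r1+r2)·wrap + 2·C·cosβ = 27·4.0126 + 2·58.0259 = 224.3924

L=224.392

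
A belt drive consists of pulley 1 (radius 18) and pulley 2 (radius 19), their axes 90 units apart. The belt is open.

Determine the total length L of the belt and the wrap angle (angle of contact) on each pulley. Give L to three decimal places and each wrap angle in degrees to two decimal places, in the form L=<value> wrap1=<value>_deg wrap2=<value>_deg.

open belt: β = asin((r2−r1)/C) = asin(1/90) = 0.6366°
wrap1 = π − 2β = 178.7267°
wrap2 = π + 2β = 181.2733°
tangent length = C·cosβ = 89.9944
L = r1·wrap1 + r2·wrap2 + 2·C·cosβ = 18·3.1194 + 19·3.1638 + 2·89.9944 = 296.2500

L=296.250 wrap1=178.73_deg wrap2=181.27_deg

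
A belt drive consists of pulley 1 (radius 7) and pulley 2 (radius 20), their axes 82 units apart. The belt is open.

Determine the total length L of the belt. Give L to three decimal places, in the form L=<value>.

L=250.888

open belt: β = asin((r2−r1)/C) = asin(13/82) = 9.1220°
wrap1 = π − 2β = 161.7561°
wrap2 = π + 2β = 198.2439°
tangent length = C·cosβ = 80.9630
L = r1·wrap1 + r2·wrap2 + 2·C·cosβ = 7·2.8232 + 20·3.4600 + 2·80.9630 = 250.8883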